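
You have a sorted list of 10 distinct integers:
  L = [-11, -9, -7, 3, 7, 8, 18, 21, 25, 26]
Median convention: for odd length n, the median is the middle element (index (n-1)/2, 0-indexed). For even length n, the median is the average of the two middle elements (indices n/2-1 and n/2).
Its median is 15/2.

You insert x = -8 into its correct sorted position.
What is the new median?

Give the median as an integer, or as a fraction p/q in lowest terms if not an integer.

Old list (sorted, length 10): [-11, -9, -7, 3, 7, 8, 18, 21, 25, 26]
Old median = 15/2
Insert x = -8
Old length even (10). Middle pair: indices 4,5 = 7,8.
New length odd (11). New median = single middle element.
x = -8: 2 elements are < x, 8 elements are > x.
New sorted list: [-11, -9, -8, -7, 3, 7, 8, 18, 21, 25, 26]
New median = 7

Answer: 7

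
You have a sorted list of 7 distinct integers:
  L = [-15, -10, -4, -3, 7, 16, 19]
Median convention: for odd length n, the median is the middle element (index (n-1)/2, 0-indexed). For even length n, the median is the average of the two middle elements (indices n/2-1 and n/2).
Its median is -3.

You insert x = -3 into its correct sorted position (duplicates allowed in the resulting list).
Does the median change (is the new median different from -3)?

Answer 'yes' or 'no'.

Old median = -3
Insert x = -3
New median = -3
Changed? no

Answer: no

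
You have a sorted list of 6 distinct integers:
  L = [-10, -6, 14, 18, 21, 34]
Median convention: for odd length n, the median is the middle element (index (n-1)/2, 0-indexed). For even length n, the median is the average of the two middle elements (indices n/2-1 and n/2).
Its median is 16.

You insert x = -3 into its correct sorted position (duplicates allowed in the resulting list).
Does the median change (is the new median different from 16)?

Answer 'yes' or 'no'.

Old median = 16
Insert x = -3
New median = 14
Changed? yes

Answer: yes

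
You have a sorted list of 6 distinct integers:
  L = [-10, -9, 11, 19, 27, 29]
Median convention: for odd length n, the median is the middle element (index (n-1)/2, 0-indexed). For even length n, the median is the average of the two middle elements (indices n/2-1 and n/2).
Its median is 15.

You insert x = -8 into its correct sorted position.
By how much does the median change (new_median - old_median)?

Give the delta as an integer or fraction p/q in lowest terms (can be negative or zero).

Old median = 15
After inserting x = -8: new sorted = [-10, -9, -8, 11, 19, 27, 29]
New median = 11
Delta = 11 - 15 = -4

Answer: -4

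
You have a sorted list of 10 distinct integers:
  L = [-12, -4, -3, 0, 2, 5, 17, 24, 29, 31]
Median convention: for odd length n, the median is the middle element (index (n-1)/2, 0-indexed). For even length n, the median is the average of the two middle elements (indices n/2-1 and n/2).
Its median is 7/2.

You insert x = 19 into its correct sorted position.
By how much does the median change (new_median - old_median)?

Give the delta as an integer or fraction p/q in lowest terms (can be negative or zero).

Answer: 3/2

Derivation:
Old median = 7/2
After inserting x = 19: new sorted = [-12, -4, -3, 0, 2, 5, 17, 19, 24, 29, 31]
New median = 5
Delta = 5 - 7/2 = 3/2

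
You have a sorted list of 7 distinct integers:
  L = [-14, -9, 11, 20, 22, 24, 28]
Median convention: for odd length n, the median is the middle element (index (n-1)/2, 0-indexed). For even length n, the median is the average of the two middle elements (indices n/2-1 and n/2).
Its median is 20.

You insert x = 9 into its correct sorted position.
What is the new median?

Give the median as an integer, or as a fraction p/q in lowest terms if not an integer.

Answer: 31/2

Derivation:
Old list (sorted, length 7): [-14, -9, 11, 20, 22, 24, 28]
Old median = 20
Insert x = 9
Old length odd (7). Middle was index 3 = 20.
New length even (8). New median = avg of two middle elements.
x = 9: 2 elements are < x, 5 elements are > x.
New sorted list: [-14, -9, 9, 11, 20, 22, 24, 28]
New median = 31/2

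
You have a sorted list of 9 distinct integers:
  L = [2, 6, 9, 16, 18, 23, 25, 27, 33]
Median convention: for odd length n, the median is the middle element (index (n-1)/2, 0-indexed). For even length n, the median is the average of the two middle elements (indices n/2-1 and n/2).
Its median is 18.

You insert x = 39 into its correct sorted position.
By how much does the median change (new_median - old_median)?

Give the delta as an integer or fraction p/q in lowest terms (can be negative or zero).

Old median = 18
After inserting x = 39: new sorted = [2, 6, 9, 16, 18, 23, 25, 27, 33, 39]
New median = 41/2
Delta = 41/2 - 18 = 5/2

Answer: 5/2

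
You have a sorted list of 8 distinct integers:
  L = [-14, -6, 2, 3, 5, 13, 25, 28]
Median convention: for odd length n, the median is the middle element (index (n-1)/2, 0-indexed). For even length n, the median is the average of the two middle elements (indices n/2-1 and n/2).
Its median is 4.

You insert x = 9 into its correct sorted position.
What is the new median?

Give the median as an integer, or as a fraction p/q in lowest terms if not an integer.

Old list (sorted, length 8): [-14, -6, 2, 3, 5, 13, 25, 28]
Old median = 4
Insert x = 9
Old length even (8). Middle pair: indices 3,4 = 3,5.
New length odd (9). New median = single middle element.
x = 9: 5 elements are < x, 3 elements are > x.
New sorted list: [-14, -6, 2, 3, 5, 9, 13, 25, 28]
New median = 5

Answer: 5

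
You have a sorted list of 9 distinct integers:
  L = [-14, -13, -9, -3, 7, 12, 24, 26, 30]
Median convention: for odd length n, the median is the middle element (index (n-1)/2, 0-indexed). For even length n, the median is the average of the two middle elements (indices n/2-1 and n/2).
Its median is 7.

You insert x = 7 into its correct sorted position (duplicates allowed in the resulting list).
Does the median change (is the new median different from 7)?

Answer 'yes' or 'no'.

Old median = 7
Insert x = 7
New median = 7
Changed? no

Answer: no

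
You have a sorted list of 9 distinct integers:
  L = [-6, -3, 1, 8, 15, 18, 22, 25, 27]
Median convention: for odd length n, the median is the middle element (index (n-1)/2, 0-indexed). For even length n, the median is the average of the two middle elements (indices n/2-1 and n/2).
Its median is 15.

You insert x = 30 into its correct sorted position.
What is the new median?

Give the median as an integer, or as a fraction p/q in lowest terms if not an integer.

Old list (sorted, length 9): [-6, -3, 1, 8, 15, 18, 22, 25, 27]
Old median = 15
Insert x = 30
Old length odd (9). Middle was index 4 = 15.
New length even (10). New median = avg of two middle elements.
x = 30: 9 elements are < x, 0 elements are > x.
New sorted list: [-6, -3, 1, 8, 15, 18, 22, 25, 27, 30]
New median = 33/2

Answer: 33/2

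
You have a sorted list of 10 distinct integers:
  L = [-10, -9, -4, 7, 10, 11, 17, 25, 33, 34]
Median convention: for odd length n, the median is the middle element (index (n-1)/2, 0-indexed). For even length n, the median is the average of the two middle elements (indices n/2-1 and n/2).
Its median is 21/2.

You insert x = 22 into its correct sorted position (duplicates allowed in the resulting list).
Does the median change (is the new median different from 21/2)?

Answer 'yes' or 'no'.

Old median = 21/2
Insert x = 22
New median = 11
Changed? yes

Answer: yes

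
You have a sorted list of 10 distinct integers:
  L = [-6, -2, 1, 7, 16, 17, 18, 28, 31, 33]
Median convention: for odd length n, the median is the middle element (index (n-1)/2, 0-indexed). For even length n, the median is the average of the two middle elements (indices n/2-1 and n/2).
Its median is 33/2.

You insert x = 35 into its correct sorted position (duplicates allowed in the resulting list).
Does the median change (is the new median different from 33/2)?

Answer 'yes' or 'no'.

Old median = 33/2
Insert x = 35
New median = 17
Changed? yes

Answer: yes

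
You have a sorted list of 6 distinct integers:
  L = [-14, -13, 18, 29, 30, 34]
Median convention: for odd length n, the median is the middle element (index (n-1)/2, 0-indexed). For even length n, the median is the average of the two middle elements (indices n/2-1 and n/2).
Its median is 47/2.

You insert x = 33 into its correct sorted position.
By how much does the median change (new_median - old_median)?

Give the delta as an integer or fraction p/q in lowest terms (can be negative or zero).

Old median = 47/2
After inserting x = 33: new sorted = [-14, -13, 18, 29, 30, 33, 34]
New median = 29
Delta = 29 - 47/2 = 11/2

Answer: 11/2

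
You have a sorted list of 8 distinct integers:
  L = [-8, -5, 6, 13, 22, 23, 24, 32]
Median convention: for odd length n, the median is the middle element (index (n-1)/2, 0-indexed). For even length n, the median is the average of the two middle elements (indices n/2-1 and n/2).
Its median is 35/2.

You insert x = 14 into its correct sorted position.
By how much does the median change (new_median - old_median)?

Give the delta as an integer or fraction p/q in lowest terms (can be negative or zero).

Old median = 35/2
After inserting x = 14: new sorted = [-8, -5, 6, 13, 14, 22, 23, 24, 32]
New median = 14
Delta = 14 - 35/2 = -7/2

Answer: -7/2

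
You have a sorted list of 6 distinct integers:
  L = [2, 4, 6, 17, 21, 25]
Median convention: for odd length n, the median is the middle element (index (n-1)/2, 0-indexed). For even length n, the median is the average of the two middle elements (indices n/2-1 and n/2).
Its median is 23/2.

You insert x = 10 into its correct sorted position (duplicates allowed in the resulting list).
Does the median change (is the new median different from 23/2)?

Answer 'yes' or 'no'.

Old median = 23/2
Insert x = 10
New median = 10
Changed? yes

Answer: yes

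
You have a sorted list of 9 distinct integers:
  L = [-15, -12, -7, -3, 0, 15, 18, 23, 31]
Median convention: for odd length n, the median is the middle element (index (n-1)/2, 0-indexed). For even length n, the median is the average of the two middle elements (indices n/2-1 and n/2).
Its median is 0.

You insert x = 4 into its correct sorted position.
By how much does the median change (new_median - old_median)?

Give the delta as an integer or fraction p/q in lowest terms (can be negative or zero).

Answer: 2

Derivation:
Old median = 0
After inserting x = 4: new sorted = [-15, -12, -7, -3, 0, 4, 15, 18, 23, 31]
New median = 2
Delta = 2 - 0 = 2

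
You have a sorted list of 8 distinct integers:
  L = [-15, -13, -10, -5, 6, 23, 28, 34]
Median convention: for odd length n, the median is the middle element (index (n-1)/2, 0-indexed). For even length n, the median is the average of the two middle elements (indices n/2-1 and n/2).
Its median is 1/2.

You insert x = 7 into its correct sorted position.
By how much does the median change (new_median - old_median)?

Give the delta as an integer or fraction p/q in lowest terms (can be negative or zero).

Answer: 11/2

Derivation:
Old median = 1/2
After inserting x = 7: new sorted = [-15, -13, -10, -5, 6, 7, 23, 28, 34]
New median = 6
Delta = 6 - 1/2 = 11/2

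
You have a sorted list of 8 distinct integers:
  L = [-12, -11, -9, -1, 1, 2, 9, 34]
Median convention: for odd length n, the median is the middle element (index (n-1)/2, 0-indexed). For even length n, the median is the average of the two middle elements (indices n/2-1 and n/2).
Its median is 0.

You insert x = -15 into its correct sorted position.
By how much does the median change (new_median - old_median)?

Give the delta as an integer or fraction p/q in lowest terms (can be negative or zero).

Answer: -1

Derivation:
Old median = 0
After inserting x = -15: new sorted = [-15, -12, -11, -9, -1, 1, 2, 9, 34]
New median = -1
Delta = -1 - 0 = -1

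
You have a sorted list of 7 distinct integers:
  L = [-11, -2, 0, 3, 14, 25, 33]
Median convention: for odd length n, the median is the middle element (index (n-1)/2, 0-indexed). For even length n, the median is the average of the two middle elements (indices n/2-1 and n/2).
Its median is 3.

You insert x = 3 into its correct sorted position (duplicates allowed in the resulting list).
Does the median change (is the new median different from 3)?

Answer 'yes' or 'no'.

Old median = 3
Insert x = 3
New median = 3
Changed? no

Answer: no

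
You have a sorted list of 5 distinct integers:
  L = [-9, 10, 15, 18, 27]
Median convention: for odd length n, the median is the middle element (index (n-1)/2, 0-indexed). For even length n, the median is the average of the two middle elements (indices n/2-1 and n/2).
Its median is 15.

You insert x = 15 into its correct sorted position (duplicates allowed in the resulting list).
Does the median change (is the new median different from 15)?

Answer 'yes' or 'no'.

Old median = 15
Insert x = 15
New median = 15
Changed? no

Answer: no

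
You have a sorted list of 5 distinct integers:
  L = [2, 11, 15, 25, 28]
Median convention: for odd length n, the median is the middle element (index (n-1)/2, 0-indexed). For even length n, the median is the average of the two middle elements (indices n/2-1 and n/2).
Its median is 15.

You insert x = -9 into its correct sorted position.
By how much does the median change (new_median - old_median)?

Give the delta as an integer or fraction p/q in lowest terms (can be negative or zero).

Old median = 15
After inserting x = -9: new sorted = [-9, 2, 11, 15, 25, 28]
New median = 13
Delta = 13 - 15 = -2

Answer: -2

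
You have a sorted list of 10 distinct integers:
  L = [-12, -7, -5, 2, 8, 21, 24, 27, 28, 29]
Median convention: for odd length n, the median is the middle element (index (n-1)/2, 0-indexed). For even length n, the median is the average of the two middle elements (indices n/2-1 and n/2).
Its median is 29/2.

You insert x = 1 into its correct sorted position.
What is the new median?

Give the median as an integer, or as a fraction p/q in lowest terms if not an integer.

Old list (sorted, length 10): [-12, -7, -5, 2, 8, 21, 24, 27, 28, 29]
Old median = 29/2
Insert x = 1
Old length even (10). Middle pair: indices 4,5 = 8,21.
New length odd (11). New median = single middle element.
x = 1: 3 elements are < x, 7 elements are > x.
New sorted list: [-12, -7, -5, 1, 2, 8, 21, 24, 27, 28, 29]
New median = 8

Answer: 8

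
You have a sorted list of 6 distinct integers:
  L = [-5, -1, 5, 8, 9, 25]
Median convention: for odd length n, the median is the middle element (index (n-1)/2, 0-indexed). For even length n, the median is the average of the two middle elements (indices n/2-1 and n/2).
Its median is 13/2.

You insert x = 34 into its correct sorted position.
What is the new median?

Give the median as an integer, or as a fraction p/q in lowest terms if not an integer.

Old list (sorted, length 6): [-5, -1, 5, 8, 9, 25]
Old median = 13/2
Insert x = 34
Old length even (6). Middle pair: indices 2,3 = 5,8.
New length odd (7). New median = single middle element.
x = 34: 6 elements are < x, 0 elements are > x.
New sorted list: [-5, -1, 5, 8, 9, 25, 34]
New median = 8

Answer: 8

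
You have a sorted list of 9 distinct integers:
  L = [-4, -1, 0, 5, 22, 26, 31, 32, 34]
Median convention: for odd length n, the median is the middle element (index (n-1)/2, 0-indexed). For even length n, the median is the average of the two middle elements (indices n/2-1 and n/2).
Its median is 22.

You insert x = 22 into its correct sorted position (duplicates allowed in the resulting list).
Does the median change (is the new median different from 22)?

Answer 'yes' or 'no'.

Old median = 22
Insert x = 22
New median = 22
Changed? no

Answer: no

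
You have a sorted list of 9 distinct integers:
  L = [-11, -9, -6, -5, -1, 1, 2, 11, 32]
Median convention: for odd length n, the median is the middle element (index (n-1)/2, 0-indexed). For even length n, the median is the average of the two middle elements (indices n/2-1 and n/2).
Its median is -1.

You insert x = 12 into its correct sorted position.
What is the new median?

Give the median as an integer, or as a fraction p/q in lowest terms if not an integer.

Old list (sorted, length 9): [-11, -9, -6, -5, -1, 1, 2, 11, 32]
Old median = -1
Insert x = 12
Old length odd (9). Middle was index 4 = -1.
New length even (10). New median = avg of two middle elements.
x = 12: 8 elements are < x, 1 elements are > x.
New sorted list: [-11, -9, -6, -5, -1, 1, 2, 11, 12, 32]
New median = 0

Answer: 0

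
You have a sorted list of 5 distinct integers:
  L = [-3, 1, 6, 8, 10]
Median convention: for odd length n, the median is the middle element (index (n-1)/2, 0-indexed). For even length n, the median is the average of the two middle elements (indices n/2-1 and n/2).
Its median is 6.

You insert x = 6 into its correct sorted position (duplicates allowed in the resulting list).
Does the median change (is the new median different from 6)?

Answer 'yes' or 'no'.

Answer: no

Derivation:
Old median = 6
Insert x = 6
New median = 6
Changed? no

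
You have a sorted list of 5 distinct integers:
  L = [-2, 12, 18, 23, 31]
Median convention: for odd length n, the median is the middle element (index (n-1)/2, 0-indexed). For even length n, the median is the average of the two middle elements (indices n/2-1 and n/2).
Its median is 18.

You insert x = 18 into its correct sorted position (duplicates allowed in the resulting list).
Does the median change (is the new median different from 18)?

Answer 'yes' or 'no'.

Old median = 18
Insert x = 18
New median = 18
Changed? no

Answer: no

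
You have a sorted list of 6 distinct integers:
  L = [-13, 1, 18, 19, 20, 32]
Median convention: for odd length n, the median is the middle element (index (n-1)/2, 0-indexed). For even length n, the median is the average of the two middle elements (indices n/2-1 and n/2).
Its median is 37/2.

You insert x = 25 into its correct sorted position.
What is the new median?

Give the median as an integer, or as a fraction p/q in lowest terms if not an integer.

Answer: 19

Derivation:
Old list (sorted, length 6): [-13, 1, 18, 19, 20, 32]
Old median = 37/2
Insert x = 25
Old length even (6). Middle pair: indices 2,3 = 18,19.
New length odd (7). New median = single middle element.
x = 25: 5 elements are < x, 1 elements are > x.
New sorted list: [-13, 1, 18, 19, 20, 25, 32]
New median = 19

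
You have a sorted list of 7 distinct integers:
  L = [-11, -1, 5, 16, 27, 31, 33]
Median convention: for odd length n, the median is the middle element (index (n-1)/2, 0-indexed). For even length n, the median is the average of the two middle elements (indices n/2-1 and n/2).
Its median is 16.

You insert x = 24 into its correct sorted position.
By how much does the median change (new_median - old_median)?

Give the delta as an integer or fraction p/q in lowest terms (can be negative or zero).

Answer: 4

Derivation:
Old median = 16
After inserting x = 24: new sorted = [-11, -1, 5, 16, 24, 27, 31, 33]
New median = 20
Delta = 20 - 16 = 4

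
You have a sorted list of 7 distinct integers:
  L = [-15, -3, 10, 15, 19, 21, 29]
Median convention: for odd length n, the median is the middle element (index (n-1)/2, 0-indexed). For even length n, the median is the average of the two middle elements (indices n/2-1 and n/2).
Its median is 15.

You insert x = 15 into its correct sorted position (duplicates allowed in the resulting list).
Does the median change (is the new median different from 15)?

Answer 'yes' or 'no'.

Answer: no

Derivation:
Old median = 15
Insert x = 15
New median = 15
Changed? no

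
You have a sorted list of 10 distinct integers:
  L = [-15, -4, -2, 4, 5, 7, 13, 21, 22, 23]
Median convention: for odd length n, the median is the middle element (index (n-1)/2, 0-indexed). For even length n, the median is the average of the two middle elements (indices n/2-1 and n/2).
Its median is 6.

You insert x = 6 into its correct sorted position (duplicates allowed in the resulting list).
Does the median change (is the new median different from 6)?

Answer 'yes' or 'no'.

Old median = 6
Insert x = 6
New median = 6
Changed? no

Answer: no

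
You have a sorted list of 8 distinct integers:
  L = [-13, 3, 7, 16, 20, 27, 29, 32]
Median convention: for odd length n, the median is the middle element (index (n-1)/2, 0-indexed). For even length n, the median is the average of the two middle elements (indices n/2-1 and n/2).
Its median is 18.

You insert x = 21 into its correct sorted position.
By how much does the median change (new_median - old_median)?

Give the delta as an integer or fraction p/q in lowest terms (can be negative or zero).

Answer: 2

Derivation:
Old median = 18
After inserting x = 21: new sorted = [-13, 3, 7, 16, 20, 21, 27, 29, 32]
New median = 20
Delta = 20 - 18 = 2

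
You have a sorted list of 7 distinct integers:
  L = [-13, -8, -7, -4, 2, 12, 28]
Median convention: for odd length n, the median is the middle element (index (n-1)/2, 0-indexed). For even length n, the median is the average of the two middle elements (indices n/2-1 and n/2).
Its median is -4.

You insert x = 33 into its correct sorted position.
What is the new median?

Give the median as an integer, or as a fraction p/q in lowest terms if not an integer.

Old list (sorted, length 7): [-13, -8, -7, -4, 2, 12, 28]
Old median = -4
Insert x = 33
Old length odd (7). Middle was index 3 = -4.
New length even (8). New median = avg of two middle elements.
x = 33: 7 elements are < x, 0 elements are > x.
New sorted list: [-13, -8, -7, -4, 2, 12, 28, 33]
New median = -1

Answer: -1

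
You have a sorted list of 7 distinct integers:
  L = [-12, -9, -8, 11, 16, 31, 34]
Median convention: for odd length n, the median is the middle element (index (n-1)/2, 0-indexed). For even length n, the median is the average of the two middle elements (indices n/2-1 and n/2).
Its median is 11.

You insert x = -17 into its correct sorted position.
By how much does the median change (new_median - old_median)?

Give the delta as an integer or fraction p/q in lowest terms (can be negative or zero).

Answer: -19/2

Derivation:
Old median = 11
After inserting x = -17: new sorted = [-17, -12, -9, -8, 11, 16, 31, 34]
New median = 3/2
Delta = 3/2 - 11 = -19/2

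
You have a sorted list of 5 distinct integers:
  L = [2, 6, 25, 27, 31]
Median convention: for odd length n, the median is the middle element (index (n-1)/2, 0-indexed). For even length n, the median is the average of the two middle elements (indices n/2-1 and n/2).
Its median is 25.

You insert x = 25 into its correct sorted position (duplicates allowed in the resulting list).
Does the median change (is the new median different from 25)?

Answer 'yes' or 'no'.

Answer: no

Derivation:
Old median = 25
Insert x = 25
New median = 25
Changed? no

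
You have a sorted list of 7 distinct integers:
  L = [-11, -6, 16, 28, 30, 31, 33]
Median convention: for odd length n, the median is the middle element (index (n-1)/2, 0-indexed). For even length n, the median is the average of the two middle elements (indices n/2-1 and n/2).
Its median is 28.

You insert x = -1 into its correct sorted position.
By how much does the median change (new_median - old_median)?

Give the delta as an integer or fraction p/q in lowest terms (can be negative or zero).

Answer: -6

Derivation:
Old median = 28
After inserting x = -1: new sorted = [-11, -6, -1, 16, 28, 30, 31, 33]
New median = 22
Delta = 22 - 28 = -6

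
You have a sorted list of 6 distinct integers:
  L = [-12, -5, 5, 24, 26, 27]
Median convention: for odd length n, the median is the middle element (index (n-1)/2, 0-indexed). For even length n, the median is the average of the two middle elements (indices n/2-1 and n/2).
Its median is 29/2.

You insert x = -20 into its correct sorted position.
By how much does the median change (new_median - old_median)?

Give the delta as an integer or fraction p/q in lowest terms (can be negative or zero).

Answer: -19/2

Derivation:
Old median = 29/2
After inserting x = -20: new sorted = [-20, -12, -5, 5, 24, 26, 27]
New median = 5
Delta = 5 - 29/2 = -19/2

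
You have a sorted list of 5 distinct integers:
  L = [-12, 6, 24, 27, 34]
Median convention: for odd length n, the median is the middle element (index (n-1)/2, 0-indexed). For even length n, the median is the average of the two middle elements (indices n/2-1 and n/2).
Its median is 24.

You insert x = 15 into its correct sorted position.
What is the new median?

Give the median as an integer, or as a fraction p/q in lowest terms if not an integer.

Answer: 39/2

Derivation:
Old list (sorted, length 5): [-12, 6, 24, 27, 34]
Old median = 24
Insert x = 15
Old length odd (5). Middle was index 2 = 24.
New length even (6). New median = avg of two middle elements.
x = 15: 2 elements are < x, 3 elements are > x.
New sorted list: [-12, 6, 15, 24, 27, 34]
New median = 39/2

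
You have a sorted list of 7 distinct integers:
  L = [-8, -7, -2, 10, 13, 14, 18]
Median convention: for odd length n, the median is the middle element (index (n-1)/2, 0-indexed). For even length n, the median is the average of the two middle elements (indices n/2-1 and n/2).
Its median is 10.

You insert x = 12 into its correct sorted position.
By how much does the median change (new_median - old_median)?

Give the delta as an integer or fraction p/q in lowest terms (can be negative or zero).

Old median = 10
After inserting x = 12: new sorted = [-8, -7, -2, 10, 12, 13, 14, 18]
New median = 11
Delta = 11 - 10 = 1

Answer: 1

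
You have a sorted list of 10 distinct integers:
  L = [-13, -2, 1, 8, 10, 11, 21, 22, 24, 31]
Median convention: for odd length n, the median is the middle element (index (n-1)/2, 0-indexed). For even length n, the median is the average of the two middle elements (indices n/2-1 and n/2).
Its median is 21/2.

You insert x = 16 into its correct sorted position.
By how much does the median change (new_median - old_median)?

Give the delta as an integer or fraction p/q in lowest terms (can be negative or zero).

Old median = 21/2
After inserting x = 16: new sorted = [-13, -2, 1, 8, 10, 11, 16, 21, 22, 24, 31]
New median = 11
Delta = 11 - 21/2 = 1/2

Answer: 1/2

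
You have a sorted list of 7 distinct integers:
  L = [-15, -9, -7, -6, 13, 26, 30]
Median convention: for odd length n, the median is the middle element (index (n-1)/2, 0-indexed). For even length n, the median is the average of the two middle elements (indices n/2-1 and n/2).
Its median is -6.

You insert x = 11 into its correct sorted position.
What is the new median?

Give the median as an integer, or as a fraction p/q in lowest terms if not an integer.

Answer: 5/2

Derivation:
Old list (sorted, length 7): [-15, -9, -7, -6, 13, 26, 30]
Old median = -6
Insert x = 11
Old length odd (7). Middle was index 3 = -6.
New length even (8). New median = avg of two middle elements.
x = 11: 4 elements are < x, 3 elements are > x.
New sorted list: [-15, -9, -7, -6, 11, 13, 26, 30]
New median = 5/2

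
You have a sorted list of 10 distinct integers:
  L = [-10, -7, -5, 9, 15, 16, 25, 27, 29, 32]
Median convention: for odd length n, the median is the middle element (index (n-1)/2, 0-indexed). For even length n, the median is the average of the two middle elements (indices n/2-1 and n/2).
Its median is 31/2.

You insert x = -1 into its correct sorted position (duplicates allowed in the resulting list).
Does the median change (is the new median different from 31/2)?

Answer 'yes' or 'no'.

Old median = 31/2
Insert x = -1
New median = 15
Changed? yes

Answer: yes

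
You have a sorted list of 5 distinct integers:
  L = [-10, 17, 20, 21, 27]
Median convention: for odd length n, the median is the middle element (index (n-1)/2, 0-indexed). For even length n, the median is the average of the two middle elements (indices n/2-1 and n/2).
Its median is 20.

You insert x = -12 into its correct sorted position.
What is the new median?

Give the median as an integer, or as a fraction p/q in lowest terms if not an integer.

Answer: 37/2

Derivation:
Old list (sorted, length 5): [-10, 17, 20, 21, 27]
Old median = 20
Insert x = -12
Old length odd (5). Middle was index 2 = 20.
New length even (6). New median = avg of two middle elements.
x = -12: 0 elements are < x, 5 elements are > x.
New sorted list: [-12, -10, 17, 20, 21, 27]
New median = 37/2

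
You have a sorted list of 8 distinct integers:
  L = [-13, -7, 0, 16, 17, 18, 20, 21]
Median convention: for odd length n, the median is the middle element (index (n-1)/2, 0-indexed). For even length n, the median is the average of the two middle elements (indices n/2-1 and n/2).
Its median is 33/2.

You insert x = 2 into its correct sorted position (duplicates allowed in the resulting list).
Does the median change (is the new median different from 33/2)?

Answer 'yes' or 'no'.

Old median = 33/2
Insert x = 2
New median = 16
Changed? yes

Answer: yes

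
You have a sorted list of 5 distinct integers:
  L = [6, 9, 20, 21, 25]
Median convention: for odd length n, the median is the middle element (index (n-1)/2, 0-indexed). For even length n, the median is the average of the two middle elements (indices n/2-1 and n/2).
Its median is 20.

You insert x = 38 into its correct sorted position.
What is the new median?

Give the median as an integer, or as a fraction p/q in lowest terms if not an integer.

Answer: 41/2

Derivation:
Old list (sorted, length 5): [6, 9, 20, 21, 25]
Old median = 20
Insert x = 38
Old length odd (5). Middle was index 2 = 20.
New length even (6). New median = avg of two middle elements.
x = 38: 5 elements are < x, 0 elements are > x.
New sorted list: [6, 9, 20, 21, 25, 38]
New median = 41/2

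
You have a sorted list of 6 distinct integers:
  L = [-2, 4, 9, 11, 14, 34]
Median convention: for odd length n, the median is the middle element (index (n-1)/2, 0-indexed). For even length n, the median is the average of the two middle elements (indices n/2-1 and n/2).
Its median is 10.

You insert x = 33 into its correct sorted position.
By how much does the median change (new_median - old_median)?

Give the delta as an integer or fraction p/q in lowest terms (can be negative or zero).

Answer: 1

Derivation:
Old median = 10
After inserting x = 33: new sorted = [-2, 4, 9, 11, 14, 33, 34]
New median = 11
Delta = 11 - 10 = 1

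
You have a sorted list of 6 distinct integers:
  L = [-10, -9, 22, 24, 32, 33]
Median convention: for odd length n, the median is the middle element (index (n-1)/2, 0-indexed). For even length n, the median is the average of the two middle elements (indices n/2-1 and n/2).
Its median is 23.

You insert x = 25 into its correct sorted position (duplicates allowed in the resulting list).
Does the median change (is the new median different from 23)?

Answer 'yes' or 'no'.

Old median = 23
Insert x = 25
New median = 24
Changed? yes

Answer: yes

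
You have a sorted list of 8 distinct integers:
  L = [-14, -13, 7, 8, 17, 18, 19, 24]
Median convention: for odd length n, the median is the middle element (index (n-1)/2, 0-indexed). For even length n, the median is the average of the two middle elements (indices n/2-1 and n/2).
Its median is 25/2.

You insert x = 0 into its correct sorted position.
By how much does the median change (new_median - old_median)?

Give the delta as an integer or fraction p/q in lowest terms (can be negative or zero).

Answer: -9/2

Derivation:
Old median = 25/2
After inserting x = 0: new sorted = [-14, -13, 0, 7, 8, 17, 18, 19, 24]
New median = 8
Delta = 8 - 25/2 = -9/2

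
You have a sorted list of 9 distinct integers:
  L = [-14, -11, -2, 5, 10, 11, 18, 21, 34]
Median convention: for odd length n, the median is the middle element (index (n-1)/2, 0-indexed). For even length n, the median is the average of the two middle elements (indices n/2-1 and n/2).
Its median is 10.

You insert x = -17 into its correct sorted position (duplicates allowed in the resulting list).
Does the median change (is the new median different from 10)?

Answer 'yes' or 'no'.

Answer: yes

Derivation:
Old median = 10
Insert x = -17
New median = 15/2
Changed? yes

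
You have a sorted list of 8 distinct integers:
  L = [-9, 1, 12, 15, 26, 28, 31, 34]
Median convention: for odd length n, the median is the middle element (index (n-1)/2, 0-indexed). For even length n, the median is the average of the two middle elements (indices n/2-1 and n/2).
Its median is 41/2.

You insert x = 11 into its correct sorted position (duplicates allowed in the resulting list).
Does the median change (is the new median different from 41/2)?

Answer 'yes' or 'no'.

Answer: yes

Derivation:
Old median = 41/2
Insert x = 11
New median = 15
Changed? yes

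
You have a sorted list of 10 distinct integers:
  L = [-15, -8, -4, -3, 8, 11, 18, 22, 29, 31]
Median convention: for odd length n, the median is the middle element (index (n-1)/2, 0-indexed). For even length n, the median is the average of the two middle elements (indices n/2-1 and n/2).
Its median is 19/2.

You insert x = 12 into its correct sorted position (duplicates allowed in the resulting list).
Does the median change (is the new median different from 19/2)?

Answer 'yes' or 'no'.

Old median = 19/2
Insert x = 12
New median = 11
Changed? yes

Answer: yes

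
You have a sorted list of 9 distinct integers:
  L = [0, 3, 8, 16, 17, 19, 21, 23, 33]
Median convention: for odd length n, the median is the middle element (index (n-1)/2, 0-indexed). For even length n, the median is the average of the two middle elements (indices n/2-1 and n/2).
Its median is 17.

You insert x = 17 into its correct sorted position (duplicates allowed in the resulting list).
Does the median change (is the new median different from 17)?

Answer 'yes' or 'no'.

Old median = 17
Insert x = 17
New median = 17
Changed? no

Answer: no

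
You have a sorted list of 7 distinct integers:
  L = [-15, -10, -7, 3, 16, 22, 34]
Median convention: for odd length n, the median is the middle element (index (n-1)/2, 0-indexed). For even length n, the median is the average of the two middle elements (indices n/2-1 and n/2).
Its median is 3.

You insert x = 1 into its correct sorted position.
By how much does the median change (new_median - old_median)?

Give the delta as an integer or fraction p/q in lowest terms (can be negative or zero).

Old median = 3
After inserting x = 1: new sorted = [-15, -10, -7, 1, 3, 16, 22, 34]
New median = 2
Delta = 2 - 3 = -1

Answer: -1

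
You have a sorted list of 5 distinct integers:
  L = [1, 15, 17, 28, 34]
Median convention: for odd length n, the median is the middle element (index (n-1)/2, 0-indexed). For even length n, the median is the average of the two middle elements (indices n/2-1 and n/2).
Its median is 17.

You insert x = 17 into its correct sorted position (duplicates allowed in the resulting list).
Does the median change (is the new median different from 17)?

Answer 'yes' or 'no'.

Old median = 17
Insert x = 17
New median = 17
Changed? no

Answer: no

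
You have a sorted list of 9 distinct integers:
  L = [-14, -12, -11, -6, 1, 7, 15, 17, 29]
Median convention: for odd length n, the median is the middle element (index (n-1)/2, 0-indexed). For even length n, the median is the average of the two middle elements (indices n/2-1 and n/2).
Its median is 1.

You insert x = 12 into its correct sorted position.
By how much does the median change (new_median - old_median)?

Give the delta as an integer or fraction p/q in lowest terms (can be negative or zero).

Answer: 3

Derivation:
Old median = 1
After inserting x = 12: new sorted = [-14, -12, -11, -6, 1, 7, 12, 15, 17, 29]
New median = 4
Delta = 4 - 1 = 3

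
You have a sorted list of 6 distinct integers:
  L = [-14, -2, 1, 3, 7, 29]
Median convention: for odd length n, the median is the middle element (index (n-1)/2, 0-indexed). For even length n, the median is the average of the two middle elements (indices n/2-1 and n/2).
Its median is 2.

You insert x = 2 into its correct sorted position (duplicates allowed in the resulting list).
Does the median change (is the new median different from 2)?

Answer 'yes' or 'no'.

Old median = 2
Insert x = 2
New median = 2
Changed? no

Answer: no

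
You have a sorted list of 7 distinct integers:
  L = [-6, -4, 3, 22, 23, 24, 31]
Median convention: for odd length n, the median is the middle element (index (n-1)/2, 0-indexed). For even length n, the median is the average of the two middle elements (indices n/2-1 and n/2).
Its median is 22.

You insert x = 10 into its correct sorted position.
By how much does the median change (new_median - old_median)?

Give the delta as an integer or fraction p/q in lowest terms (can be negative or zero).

Answer: -6

Derivation:
Old median = 22
After inserting x = 10: new sorted = [-6, -4, 3, 10, 22, 23, 24, 31]
New median = 16
Delta = 16 - 22 = -6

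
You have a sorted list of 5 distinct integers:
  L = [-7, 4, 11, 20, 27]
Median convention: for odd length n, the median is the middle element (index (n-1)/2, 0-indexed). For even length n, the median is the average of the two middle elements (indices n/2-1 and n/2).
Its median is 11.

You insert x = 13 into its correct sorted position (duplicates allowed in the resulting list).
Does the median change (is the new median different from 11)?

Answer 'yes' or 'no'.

Answer: yes

Derivation:
Old median = 11
Insert x = 13
New median = 12
Changed? yes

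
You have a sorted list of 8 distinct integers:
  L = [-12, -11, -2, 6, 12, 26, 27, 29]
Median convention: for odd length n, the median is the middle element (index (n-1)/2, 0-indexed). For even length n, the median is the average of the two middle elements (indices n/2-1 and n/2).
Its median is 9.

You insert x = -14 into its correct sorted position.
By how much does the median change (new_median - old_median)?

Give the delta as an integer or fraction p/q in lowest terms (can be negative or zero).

Answer: -3

Derivation:
Old median = 9
After inserting x = -14: new sorted = [-14, -12, -11, -2, 6, 12, 26, 27, 29]
New median = 6
Delta = 6 - 9 = -3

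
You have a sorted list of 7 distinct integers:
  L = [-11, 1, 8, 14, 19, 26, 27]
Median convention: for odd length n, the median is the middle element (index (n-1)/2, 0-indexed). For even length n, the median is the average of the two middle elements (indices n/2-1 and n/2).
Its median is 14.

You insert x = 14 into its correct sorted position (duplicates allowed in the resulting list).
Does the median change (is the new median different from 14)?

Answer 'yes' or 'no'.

Answer: no

Derivation:
Old median = 14
Insert x = 14
New median = 14
Changed? no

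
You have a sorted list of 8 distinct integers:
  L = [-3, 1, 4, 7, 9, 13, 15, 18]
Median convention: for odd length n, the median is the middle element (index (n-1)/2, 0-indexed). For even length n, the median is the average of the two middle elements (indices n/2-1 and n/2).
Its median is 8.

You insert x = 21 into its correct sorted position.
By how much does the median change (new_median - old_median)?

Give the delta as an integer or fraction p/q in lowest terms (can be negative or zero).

Old median = 8
After inserting x = 21: new sorted = [-3, 1, 4, 7, 9, 13, 15, 18, 21]
New median = 9
Delta = 9 - 8 = 1

Answer: 1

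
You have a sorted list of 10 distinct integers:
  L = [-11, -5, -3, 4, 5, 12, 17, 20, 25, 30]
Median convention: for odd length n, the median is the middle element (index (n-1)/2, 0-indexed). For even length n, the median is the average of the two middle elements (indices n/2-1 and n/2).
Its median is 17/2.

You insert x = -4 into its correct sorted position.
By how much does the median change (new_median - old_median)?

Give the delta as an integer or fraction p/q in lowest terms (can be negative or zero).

Old median = 17/2
After inserting x = -4: new sorted = [-11, -5, -4, -3, 4, 5, 12, 17, 20, 25, 30]
New median = 5
Delta = 5 - 17/2 = -7/2

Answer: -7/2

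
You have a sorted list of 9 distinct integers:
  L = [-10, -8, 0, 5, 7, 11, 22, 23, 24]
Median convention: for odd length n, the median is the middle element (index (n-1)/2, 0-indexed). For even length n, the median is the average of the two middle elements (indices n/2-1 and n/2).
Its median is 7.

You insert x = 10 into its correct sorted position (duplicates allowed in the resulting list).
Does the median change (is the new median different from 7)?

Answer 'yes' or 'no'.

Answer: yes

Derivation:
Old median = 7
Insert x = 10
New median = 17/2
Changed? yes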